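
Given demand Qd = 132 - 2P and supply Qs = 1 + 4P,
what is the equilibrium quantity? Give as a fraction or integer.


First find equilibrium price:
132 - 2P = 1 + 4P
P* = 131/6 = 131/6
Then substitute into demand:
Q* = 132 - 2 * 131/6 = 265/3

265/3


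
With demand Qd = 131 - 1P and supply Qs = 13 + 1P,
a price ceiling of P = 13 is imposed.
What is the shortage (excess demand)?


At P = 13:
Qd = 131 - 1*13 = 118
Qs = 13 + 1*13 = 26
Shortage = Qd - Qs = 118 - 26 = 92

92


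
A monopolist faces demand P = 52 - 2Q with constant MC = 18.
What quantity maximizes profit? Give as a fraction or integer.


TR = P*Q = (52 - 2Q)Q = 52Q - 2Q^2
MR = dTR/dQ = 52 - 4Q
Set MR = MC:
52 - 4Q = 18
34 = 4Q
Q* = 34/4 = 17/2

17/2


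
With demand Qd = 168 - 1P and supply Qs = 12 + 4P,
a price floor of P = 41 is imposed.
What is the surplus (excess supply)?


At P = 41:
Qd = 168 - 1*41 = 127
Qs = 12 + 4*41 = 176
Surplus = Qs - Qd = 176 - 127 = 49

49


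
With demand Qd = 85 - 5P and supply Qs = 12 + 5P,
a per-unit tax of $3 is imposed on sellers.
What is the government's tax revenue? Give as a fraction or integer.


With tax on sellers, new supply: Qs' = 12 + 5(P - 3)
= 5P - 3
New equilibrium quantity:
Q_new = 41
Tax revenue = tax * Q_new = 3 * 41 = 123

123


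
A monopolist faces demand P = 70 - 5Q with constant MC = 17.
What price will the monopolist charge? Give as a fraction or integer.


MR = 70 - 10Q
Set MR = MC: 70 - 10Q = 17
Q* = 53/10
Substitute into demand:
P* = 70 - 5*53/10 = 87/2

87/2


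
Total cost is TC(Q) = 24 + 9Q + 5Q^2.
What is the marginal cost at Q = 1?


MC = dTC/dQ = 9 + 2*5*Q
At Q = 1:
MC = 9 + 10*1
MC = 9 + 10 = 19

19


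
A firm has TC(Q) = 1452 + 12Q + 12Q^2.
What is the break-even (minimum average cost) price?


AC(Q) = 1452/Q + 12 + 12Q
To minimize: dAC/dQ = -1452/Q^2 + 12 = 0
Q^2 = 1452/12 = 121
Q* = 11
Min AC = 1452/11 + 12 + 12*11
Min AC = 132 + 12 + 132 = 276

276


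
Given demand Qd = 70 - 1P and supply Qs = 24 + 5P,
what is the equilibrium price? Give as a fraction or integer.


At equilibrium, Qd = Qs.
70 - 1P = 24 + 5P
70 - 24 = 1P + 5P
46 = 6P
P* = 46/6 = 23/3

23/3


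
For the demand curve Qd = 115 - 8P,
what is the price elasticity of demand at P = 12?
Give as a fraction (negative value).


dQ/dP = -8
At P = 12: Q = 115 - 8*12 = 19
E = (dQ/dP)(P/Q) = (-8)(12/19) = -96/19

-96/19


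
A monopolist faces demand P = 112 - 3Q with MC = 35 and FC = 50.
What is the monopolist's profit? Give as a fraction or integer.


MR = MC: 112 - 6Q = 35
Q* = 77/6
P* = 112 - 3*77/6 = 147/2
Profit = (P* - MC)*Q* - FC
= (147/2 - 35)*77/6 - 50
= 77/2*77/6 - 50
= 5929/12 - 50 = 5329/12

5329/12


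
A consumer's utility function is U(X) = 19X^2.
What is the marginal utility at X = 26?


MU = dU/dX = 19*2*X^(2-1)
MU = 38*X^1
At X = 26:
MU = 38 * 26^1
MU = 38 * 26 = 988

988


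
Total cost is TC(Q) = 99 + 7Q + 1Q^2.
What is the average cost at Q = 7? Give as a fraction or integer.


TC(7) = 99 + 7*7 + 1*7^2
TC(7) = 99 + 49 + 49 = 197
AC = TC/Q = 197/7 = 197/7

197/7


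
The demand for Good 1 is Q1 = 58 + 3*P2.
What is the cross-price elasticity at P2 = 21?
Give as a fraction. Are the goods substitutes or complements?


dQ1/dP2 = 3
At P2 = 21: Q1 = 58 + 3*21 = 121
Exy = (dQ1/dP2)(P2/Q1) = 3 * 21 / 121 = 63/121
Since Exy > 0, the goods are substitutes.

63/121 (substitutes)


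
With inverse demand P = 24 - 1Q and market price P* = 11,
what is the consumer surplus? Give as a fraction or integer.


Maximum willingness to pay (at Q=0): P_max = 24
Quantity demanded at P* = 11:
Q* = (24 - 11)/1 = 13
CS = (1/2) * Q* * (P_max - P*)
CS = (1/2) * 13 * (24 - 11)
CS = (1/2) * 13 * 13 = 169/2

169/2


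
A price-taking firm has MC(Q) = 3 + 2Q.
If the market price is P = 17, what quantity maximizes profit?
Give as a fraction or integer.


In perfect competition, profit is maximized where P = MC.
17 = 3 + 2Q
14 = 2Q
Q* = 14/2 = 7

7


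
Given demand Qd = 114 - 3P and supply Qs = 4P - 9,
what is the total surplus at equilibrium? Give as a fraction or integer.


Find equilibrium: 114 - 3P = 4P - 9
114 + 9 = 7P
P* = 123/7 = 123/7
Q* = 4*123/7 - 9 = 429/7
Inverse demand: P = 38 - Q/3, so P_max = 38
Inverse supply: P = 9/4 + Q/4, so P_min = 9/4
CS = (1/2) * 429/7 * (38 - 123/7) = 61347/98
PS = (1/2) * 429/7 * (123/7 - 9/4) = 184041/392
TS = CS + PS = 61347/98 + 184041/392 = 61347/56

61347/56


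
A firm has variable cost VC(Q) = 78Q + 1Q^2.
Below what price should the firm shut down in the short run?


AVC(Q) = VC(Q)/Q = 78 + 1Q
AVC is increasing in Q, so minimum AVC is at Q -> 0+.
Min AVC = 78
The firm should shut down if P < 78.

78


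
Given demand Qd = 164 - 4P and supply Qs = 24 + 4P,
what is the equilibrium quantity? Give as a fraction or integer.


First find equilibrium price:
164 - 4P = 24 + 4P
P* = 140/8 = 35/2
Then substitute into demand:
Q* = 164 - 4 * 35/2 = 94

94


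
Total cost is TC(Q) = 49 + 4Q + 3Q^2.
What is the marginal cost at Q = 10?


MC = dTC/dQ = 4 + 2*3*Q
At Q = 10:
MC = 4 + 6*10
MC = 4 + 60 = 64

64


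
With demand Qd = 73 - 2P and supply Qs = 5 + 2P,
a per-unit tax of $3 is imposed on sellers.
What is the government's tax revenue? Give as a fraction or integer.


With tax on sellers, new supply: Qs' = 5 + 2(P - 3)
= 2P - 1
New equilibrium quantity:
Q_new = 36
Tax revenue = tax * Q_new = 3 * 36 = 108

108


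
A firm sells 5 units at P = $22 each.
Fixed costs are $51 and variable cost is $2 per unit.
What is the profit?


Total Revenue = P * Q = 22 * 5 = $110
Total Cost = FC + VC*Q = 51 + 2*5 = $61
Profit = TR - TC = 110 - 61 = $49

$49


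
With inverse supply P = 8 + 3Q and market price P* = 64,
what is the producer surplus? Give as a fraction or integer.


Minimum supply price (at Q=0): P_min = 8
Quantity supplied at P* = 64:
Q* = (64 - 8)/3 = 56/3
PS = (1/2) * Q* * (P* - P_min)
PS = (1/2) * 56/3 * (64 - 8)
PS = (1/2) * 56/3 * 56 = 1568/3

1568/3


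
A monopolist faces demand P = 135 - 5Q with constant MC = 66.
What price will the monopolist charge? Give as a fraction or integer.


MR = 135 - 10Q
Set MR = MC: 135 - 10Q = 66
Q* = 69/10
Substitute into demand:
P* = 135 - 5*69/10 = 201/2

201/2


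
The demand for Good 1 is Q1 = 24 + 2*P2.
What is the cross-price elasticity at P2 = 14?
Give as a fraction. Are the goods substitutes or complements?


dQ1/dP2 = 2
At P2 = 14: Q1 = 24 + 2*14 = 52
Exy = (dQ1/dP2)(P2/Q1) = 2 * 14 / 52 = 7/13
Since Exy > 0, the goods are substitutes.

7/13 (substitutes)


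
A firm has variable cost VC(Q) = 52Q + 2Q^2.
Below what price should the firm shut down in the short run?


AVC(Q) = VC(Q)/Q = 52 + 2Q
AVC is increasing in Q, so minimum AVC is at Q -> 0+.
Min AVC = 52
The firm should shut down if P < 52.

52


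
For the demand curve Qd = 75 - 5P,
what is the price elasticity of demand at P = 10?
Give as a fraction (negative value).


dQ/dP = -5
At P = 10: Q = 75 - 5*10 = 25
E = (dQ/dP)(P/Q) = (-5)(10/25) = -2

-2


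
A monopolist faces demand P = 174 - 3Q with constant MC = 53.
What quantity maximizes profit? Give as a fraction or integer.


TR = P*Q = (174 - 3Q)Q = 174Q - 3Q^2
MR = dTR/dQ = 174 - 6Q
Set MR = MC:
174 - 6Q = 53
121 = 6Q
Q* = 121/6 = 121/6

121/6


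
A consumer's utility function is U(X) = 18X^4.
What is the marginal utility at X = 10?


MU = dU/dX = 18*4*X^(4-1)
MU = 72*X^3
At X = 10:
MU = 72 * 10^3
MU = 72 * 1000 = 72000

72000


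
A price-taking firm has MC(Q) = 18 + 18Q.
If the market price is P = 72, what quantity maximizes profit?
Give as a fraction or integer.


In perfect competition, profit is maximized where P = MC.
72 = 18 + 18Q
54 = 18Q
Q* = 54/18 = 3

3


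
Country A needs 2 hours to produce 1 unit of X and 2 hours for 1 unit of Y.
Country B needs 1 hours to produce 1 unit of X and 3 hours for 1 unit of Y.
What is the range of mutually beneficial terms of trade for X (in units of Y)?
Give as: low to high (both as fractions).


Opportunity cost of X for Country A = hours_X / hours_Y = 2/2 = 1 units of Y
Opportunity cost of X for Country B = hours_X / hours_Y = 1/3 = 1/3 units of Y
Terms of trade must be between the two opportunity costs.
Range: 1/3 to 1

1/3 to 1


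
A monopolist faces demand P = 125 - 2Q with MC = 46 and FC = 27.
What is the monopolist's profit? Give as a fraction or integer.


MR = MC: 125 - 4Q = 46
Q* = 79/4
P* = 125 - 2*79/4 = 171/2
Profit = (P* - MC)*Q* - FC
= (171/2 - 46)*79/4 - 27
= 79/2*79/4 - 27
= 6241/8 - 27 = 6025/8

6025/8


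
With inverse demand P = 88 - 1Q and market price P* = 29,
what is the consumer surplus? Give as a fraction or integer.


Maximum willingness to pay (at Q=0): P_max = 88
Quantity demanded at P* = 29:
Q* = (88 - 29)/1 = 59
CS = (1/2) * Q* * (P_max - P*)
CS = (1/2) * 59 * (88 - 29)
CS = (1/2) * 59 * 59 = 3481/2

3481/2


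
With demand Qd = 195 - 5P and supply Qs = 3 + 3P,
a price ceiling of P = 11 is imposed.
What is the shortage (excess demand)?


At P = 11:
Qd = 195 - 5*11 = 140
Qs = 3 + 3*11 = 36
Shortage = Qd - Qs = 140 - 36 = 104

104


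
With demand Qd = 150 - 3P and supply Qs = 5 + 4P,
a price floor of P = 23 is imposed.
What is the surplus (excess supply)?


At P = 23:
Qd = 150 - 3*23 = 81
Qs = 5 + 4*23 = 97
Surplus = Qs - Qd = 97 - 81 = 16

16


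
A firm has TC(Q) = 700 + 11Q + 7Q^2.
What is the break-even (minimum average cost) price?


AC(Q) = 700/Q + 11 + 7Q
To minimize: dAC/dQ = -700/Q^2 + 7 = 0
Q^2 = 700/7 = 100
Q* = 10
Min AC = 700/10 + 11 + 7*10
Min AC = 70 + 11 + 70 = 151

151


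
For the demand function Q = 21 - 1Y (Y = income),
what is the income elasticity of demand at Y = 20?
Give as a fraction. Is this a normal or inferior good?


dQ/dY = -1
At Y = 20: Q = 21 - 1*20 = 1
Ey = (dQ/dY)(Y/Q) = -1 * 20 / 1 = -20
Since Ey < 0, this is a inferior good.

-20 (inferior good)


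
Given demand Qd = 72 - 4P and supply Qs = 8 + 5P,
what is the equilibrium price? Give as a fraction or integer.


At equilibrium, Qd = Qs.
72 - 4P = 8 + 5P
72 - 8 = 4P + 5P
64 = 9P
P* = 64/9 = 64/9

64/9


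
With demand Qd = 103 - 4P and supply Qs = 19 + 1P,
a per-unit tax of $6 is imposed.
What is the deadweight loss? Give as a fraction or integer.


Pre-tax equilibrium quantity: Q* = 179/5
Post-tax equilibrium quantity: Q_tax = 31
Reduction in quantity: Q* - Q_tax = 24/5
DWL = (1/2) * tax * (Q* - Q_tax)
DWL = (1/2) * 6 * 24/5 = 72/5

72/5


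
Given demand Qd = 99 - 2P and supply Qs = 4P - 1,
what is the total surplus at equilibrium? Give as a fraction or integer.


Find equilibrium: 99 - 2P = 4P - 1
99 + 1 = 6P
P* = 100/6 = 50/3
Q* = 4*50/3 - 1 = 197/3
Inverse demand: P = 99/2 - Q/2, so P_max = 99/2
Inverse supply: P = 1/4 + Q/4, so P_min = 1/4
CS = (1/2) * 197/3 * (99/2 - 50/3) = 38809/36
PS = (1/2) * 197/3 * (50/3 - 1/4) = 38809/72
TS = CS + PS = 38809/36 + 38809/72 = 38809/24

38809/24


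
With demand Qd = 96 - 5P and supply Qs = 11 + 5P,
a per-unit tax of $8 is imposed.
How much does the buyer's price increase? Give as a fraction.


With a per-unit tax, the buyer's price increase depends on relative slopes.
Supply slope: d = 5, Demand slope: b = 5
Buyer's price increase = d * tax / (b + d)
= 5 * 8 / (5 + 5)
= 40 / 10 = 4

4


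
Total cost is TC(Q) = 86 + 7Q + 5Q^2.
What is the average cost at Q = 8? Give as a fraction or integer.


TC(8) = 86 + 7*8 + 5*8^2
TC(8) = 86 + 56 + 320 = 462
AC = TC/Q = 462/8 = 231/4

231/4


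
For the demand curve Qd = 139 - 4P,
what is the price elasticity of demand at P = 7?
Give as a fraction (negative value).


dQ/dP = -4
At P = 7: Q = 139 - 4*7 = 111
E = (dQ/dP)(P/Q) = (-4)(7/111) = -28/111

-28/111


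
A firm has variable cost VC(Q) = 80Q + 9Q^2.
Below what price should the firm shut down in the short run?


AVC(Q) = VC(Q)/Q = 80 + 9Q
AVC is increasing in Q, so minimum AVC is at Q -> 0+.
Min AVC = 80
The firm should shut down if P < 80.

80


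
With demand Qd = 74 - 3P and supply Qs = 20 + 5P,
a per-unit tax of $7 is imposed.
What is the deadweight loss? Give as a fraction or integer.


Pre-tax equilibrium quantity: Q* = 215/4
Post-tax equilibrium quantity: Q_tax = 325/8
Reduction in quantity: Q* - Q_tax = 105/8
DWL = (1/2) * tax * (Q* - Q_tax)
DWL = (1/2) * 7 * 105/8 = 735/16

735/16


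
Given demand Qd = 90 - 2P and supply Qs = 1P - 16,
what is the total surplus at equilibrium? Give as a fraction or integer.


Find equilibrium: 90 - 2P = 1P - 16
90 + 16 = 3P
P* = 106/3 = 106/3
Q* = 1*106/3 - 16 = 58/3
Inverse demand: P = 45 - Q/2, so P_max = 45
Inverse supply: P = 16 + Q/1, so P_min = 16
CS = (1/2) * 58/3 * (45 - 106/3) = 841/9
PS = (1/2) * 58/3 * (106/3 - 16) = 1682/9
TS = CS + PS = 841/9 + 1682/9 = 841/3

841/3


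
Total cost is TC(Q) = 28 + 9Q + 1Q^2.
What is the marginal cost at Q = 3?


MC = dTC/dQ = 9 + 2*1*Q
At Q = 3:
MC = 9 + 2*3
MC = 9 + 6 = 15

15


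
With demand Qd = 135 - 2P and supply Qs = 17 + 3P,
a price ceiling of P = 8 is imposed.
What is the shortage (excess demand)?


At P = 8:
Qd = 135 - 2*8 = 119
Qs = 17 + 3*8 = 41
Shortage = Qd - Qs = 119 - 41 = 78

78


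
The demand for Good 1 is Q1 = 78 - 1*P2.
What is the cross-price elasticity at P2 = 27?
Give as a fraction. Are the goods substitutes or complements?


dQ1/dP2 = -1
At P2 = 27: Q1 = 78 - 1*27 = 51
Exy = (dQ1/dP2)(P2/Q1) = -1 * 27 / 51 = -9/17
Since Exy < 0, the goods are complements.

-9/17 (complements)


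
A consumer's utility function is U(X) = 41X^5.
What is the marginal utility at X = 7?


MU = dU/dX = 41*5*X^(5-1)
MU = 205*X^4
At X = 7:
MU = 205 * 7^4
MU = 205 * 2401 = 492205

492205


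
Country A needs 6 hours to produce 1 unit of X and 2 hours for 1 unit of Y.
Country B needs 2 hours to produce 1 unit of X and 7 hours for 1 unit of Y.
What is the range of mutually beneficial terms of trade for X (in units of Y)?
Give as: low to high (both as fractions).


Opportunity cost of X for Country A = hours_X / hours_Y = 6/2 = 3 units of Y
Opportunity cost of X for Country B = hours_X / hours_Y = 2/7 = 2/7 units of Y
Terms of trade must be between the two opportunity costs.
Range: 2/7 to 3

2/7 to 3


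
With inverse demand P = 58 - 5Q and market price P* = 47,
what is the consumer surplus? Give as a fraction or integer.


Maximum willingness to pay (at Q=0): P_max = 58
Quantity demanded at P* = 47:
Q* = (58 - 47)/5 = 11/5
CS = (1/2) * Q* * (P_max - P*)
CS = (1/2) * 11/5 * (58 - 47)
CS = (1/2) * 11/5 * 11 = 121/10

121/10


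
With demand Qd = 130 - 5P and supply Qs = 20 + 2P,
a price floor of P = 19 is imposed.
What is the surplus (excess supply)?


At P = 19:
Qd = 130 - 5*19 = 35
Qs = 20 + 2*19 = 58
Surplus = Qs - Qd = 58 - 35 = 23

23


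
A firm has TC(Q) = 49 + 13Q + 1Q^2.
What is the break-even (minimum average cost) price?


AC(Q) = 49/Q + 13 + 1Q
To minimize: dAC/dQ = -49/Q^2 + 1 = 0
Q^2 = 49/1 = 49
Q* = 7
Min AC = 49/7 + 13 + 1*7
Min AC = 7 + 13 + 7 = 27

27


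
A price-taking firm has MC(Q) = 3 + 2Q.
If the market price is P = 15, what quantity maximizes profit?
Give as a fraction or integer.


In perfect competition, profit is maximized where P = MC.
15 = 3 + 2Q
12 = 2Q
Q* = 12/2 = 6

6


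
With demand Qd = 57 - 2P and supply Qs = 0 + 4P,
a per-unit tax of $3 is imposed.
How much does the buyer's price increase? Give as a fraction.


With a per-unit tax, the buyer's price increase depends on relative slopes.
Supply slope: d = 4, Demand slope: b = 2
Buyer's price increase = d * tax / (b + d)
= 4 * 3 / (2 + 4)
= 12 / 6 = 2

2


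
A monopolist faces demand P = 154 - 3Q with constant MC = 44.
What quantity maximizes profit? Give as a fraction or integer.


TR = P*Q = (154 - 3Q)Q = 154Q - 3Q^2
MR = dTR/dQ = 154 - 6Q
Set MR = MC:
154 - 6Q = 44
110 = 6Q
Q* = 110/6 = 55/3

55/3


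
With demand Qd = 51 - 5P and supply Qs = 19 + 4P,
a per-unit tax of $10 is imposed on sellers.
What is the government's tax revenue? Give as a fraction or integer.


With tax on sellers, new supply: Qs' = 19 + 4(P - 10)
= 4P - 21
New equilibrium quantity:
Q_new = 11
Tax revenue = tax * Q_new = 10 * 11 = 110

110


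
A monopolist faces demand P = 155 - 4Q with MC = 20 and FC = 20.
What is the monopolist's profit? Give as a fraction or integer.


MR = MC: 155 - 8Q = 20
Q* = 135/8
P* = 155 - 4*135/8 = 175/2
Profit = (P* - MC)*Q* - FC
= (175/2 - 20)*135/8 - 20
= 135/2*135/8 - 20
= 18225/16 - 20 = 17905/16

17905/16


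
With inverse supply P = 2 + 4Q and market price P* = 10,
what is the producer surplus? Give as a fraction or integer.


Minimum supply price (at Q=0): P_min = 2
Quantity supplied at P* = 10:
Q* = (10 - 2)/4 = 2
PS = (1/2) * Q* * (P* - P_min)
PS = (1/2) * 2 * (10 - 2)
PS = (1/2) * 2 * 8 = 8

8


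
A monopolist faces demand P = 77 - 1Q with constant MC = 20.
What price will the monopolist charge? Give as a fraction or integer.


MR = 77 - 2Q
Set MR = MC: 77 - 2Q = 20
Q* = 57/2
Substitute into demand:
P* = 77 - 1*57/2 = 97/2

97/2


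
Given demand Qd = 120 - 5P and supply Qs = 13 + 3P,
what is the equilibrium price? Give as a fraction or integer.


At equilibrium, Qd = Qs.
120 - 5P = 13 + 3P
120 - 13 = 5P + 3P
107 = 8P
P* = 107/8 = 107/8

107/8


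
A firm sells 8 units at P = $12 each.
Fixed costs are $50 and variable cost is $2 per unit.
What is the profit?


Total Revenue = P * Q = 12 * 8 = $96
Total Cost = FC + VC*Q = 50 + 2*8 = $66
Profit = TR - TC = 96 - 66 = $30

$30


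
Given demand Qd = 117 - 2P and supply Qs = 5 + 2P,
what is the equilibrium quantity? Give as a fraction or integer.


First find equilibrium price:
117 - 2P = 5 + 2P
P* = 112/4 = 28
Then substitute into demand:
Q* = 117 - 2 * 28 = 61

61


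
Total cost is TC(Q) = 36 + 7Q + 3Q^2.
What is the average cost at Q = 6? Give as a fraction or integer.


TC(6) = 36 + 7*6 + 3*6^2
TC(6) = 36 + 42 + 108 = 186
AC = TC/Q = 186/6 = 31

31


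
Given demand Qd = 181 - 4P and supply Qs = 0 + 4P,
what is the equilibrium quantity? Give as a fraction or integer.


First find equilibrium price:
181 - 4P = 0 + 4P
P* = 181/8 = 181/8
Then substitute into demand:
Q* = 181 - 4 * 181/8 = 181/2

181/2


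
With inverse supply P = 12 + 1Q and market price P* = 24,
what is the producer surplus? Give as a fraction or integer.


Minimum supply price (at Q=0): P_min = 12
Quantity supplied at P* = 24:
Q* = (24 - 12)/1 = 12
PS = (1/2) * Q* * (P* - P_min)
PS = (1/2) * 12 * (24 - 12)
PS = (1/2) * 12 * 12 = 72

72


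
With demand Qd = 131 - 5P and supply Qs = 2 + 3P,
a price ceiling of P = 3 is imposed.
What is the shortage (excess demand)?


At P = 3:
Qd = 131 - 5*3 = 116
Qs = 2 + 3*3 = 11
Shortage = Qd - Qs = 116 - 11 = 105

105


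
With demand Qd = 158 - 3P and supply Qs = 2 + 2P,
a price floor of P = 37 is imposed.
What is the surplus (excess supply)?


At P = 37:
Qd = 158 - 3*37 = 47
Qs = 2 + 2*37 = 76
Surplus = Qs - Qd = 76 - 47 = 29

29


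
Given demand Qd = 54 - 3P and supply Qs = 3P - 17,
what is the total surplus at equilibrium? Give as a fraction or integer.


Find equilibrium: 54 - 3P = 3P - 17
54 + 17 = 6P
P* = 71/6 = 71/6
Q* = 3*71/6 - 17 = 37/2
Inverse demand: P = 18 - Q/3, so P_max = 18
Inverse supply: P = 17/3 + Q/3, so P_min = 17/3
CS = (1/2) * 37/2 * (18 - 71/6) = 1369/24
PS = (1/2) * 37/2 * (71/6 - 17/3) = 1369/24
TS = CS + PS = 1369/24 + 1369/24 = 1369/12

1369/12


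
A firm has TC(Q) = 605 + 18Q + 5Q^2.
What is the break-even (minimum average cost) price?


AC(Q) = 605/Q + 18 + 5Q
To minimize: dAC/dQ = -605/Q^2 + 5 = 0
Q^2 = 605/5 = 121
Q* = 11
Min AC = 605/11 + 18 + 5*11
Min AC = 55 + 18 + 55 = 128

128


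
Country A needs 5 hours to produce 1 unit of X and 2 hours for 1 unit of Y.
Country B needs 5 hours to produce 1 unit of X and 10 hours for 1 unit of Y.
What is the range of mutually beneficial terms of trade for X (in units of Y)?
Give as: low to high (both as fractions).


Opportunity cost of X for Country A = hours_X / hours_Y = 5/2 = 5/2 units of Y
Opportunity cost of X for Country B = hours_X / hours_Y = 5/10 = 1/2 units of Y
Terms of trade must be between the two opportunity costs.
Range: 1/2 to 5/2

1/2 to 5/2


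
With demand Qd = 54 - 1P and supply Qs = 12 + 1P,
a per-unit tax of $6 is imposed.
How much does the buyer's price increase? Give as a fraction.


With a per-unit tax, the buyer's price increase depends on relative slopes.
Supply slope: d = 1, Demand slope: b = 1
Buyer's price increase = d * tax / (b + d)
= 1 * 6 / (1 + 1)
= 6 / 2 = 3

3


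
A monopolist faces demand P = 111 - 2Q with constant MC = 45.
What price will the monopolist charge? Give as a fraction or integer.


MR = 111 - 4Q
Set MR = MC: 111 - 4Q = 45
Q* = 33/2
Substitute into demand:
P* = 111 - 2*33/2 = 78

78


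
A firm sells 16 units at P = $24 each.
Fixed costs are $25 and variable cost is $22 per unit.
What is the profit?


Total Revenue = P * Q = 24 * 16 = $384
Total Cost = FC + VC*Q = 25 + 22*16 = $377
Profit = TR - TC = 384 - 377 = $7

$7


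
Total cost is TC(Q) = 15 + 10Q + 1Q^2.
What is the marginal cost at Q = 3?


MC = dTC/dQ = 10 + 2*1*Q
At Q = 3:
MC = 10 + 2*3
MC = 10 + 6 = 16

16


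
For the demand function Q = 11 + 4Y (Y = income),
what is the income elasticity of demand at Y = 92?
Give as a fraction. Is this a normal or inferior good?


dQ/dY = 4
At Y = 92: Q = 11 + 4*92 = 379
Ey = (dQ/dY)(Y/Q) = 4 * 92 / 379 = 368/379
Since Ey > 0, this is a normal good.

368/379 (normal good)


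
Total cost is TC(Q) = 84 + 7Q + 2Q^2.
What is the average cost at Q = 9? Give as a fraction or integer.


TC(9) = 84 + 7*9 + 2*9^2
TC(9) = 84 + 63 + 162 = 309
AC = TC/Q = 309/9 = 103/3

103/3


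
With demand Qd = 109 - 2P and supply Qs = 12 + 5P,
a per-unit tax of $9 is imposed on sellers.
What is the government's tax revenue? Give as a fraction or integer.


With tax on sellers, new supply: Qs' = 12 + 5(P - 9)
= 5P - 33
New equilibrium quantity:
Q_new = 479/7
Tax revenue = tax * Q_new = 9 * 479/7 = 4311/7

4311/7


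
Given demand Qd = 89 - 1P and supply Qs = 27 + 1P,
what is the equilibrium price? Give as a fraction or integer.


At equilibrium, Qd = Qs.
89 - 1P = 27 + 1P
89 - 27 = 1P + 1P
62 = 2P
P* = 62/2 = 31

31


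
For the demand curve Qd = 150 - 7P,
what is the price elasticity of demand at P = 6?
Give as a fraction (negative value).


dQ/dP = -7
At P = 6: Q = 150 - 7*6 = 108
E = (dQ/dP)(P/Q) = (-7)(6/108) = -7/18

-7/18


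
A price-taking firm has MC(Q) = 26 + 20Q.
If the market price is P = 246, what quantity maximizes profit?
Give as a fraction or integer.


In perfect competition, profit is maximized where P = MC.
246 = 26 + 20Q
220 = 20Q
Q* = 220/20 = 11

11


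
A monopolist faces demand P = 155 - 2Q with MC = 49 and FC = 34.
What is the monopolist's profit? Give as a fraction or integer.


MR = MC: 155 - 4Q = 49
Q* = 53/2
P* = 155 - 2*53/2 = 102
Profit = (P* - MC)*Q* - FC
= (102 - 49)*53/2 - 34
= 53*53/2 - 34
= 2809/2 - 34 = 2741/2

2741/2


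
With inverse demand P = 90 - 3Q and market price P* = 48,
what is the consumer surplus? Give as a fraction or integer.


Maximum willingness to pay (at Q=0): P_max = 90
Quantity demanded at P* = 48:
Q* = (90 - 48)/3 = 14
CS = (1/2) * Q* * (P_max - P*)
CS = (1/2) * 14 * (90 - 48)
CS = (1/2) * 14 * 42 = 294

294


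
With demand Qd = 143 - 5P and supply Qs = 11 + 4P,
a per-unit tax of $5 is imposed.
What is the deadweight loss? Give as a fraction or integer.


Pre-tax equilibrium quantity: Q* = 209/3
Post-tax equilibrium quantity: Q_tax = 527/9
Reduction in quantity: Q* - Q_tax = 100/9
DWL = (1/2) * tax * (Q* - Q_tax)
DWL = (1/2) * 5 * 100/9 = 250/9

250/9


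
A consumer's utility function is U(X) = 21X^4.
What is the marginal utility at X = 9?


MU = dU/dX = 21*4*X^(4-1)
MU = 84*X^3
At X = 9:
MU = 84 * 9^3
MU = 84 * 729 = 61236

61236


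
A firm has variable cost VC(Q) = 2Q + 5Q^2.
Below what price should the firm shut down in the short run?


AVC(Q) = VC(Q)/Q = 2 + 5Q
AVC is increasing in Q, so minimum AVC is at Q -> 0+.
Min AVC = 2
The firm should shut down if P < 2.

2


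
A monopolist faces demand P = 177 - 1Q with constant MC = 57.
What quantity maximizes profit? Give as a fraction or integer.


TR = P*Q = (177 - 1Q)Q = 177Q - 1Q^2
MR = dTR/dQ = 177 - 2Q
Set MR = MC:
177 - 2Q = 57
120 = 2Q
Q* = 120/2 = 60

60


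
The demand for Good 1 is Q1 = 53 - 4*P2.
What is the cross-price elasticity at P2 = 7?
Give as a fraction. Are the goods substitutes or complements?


dQ1/dP2 = -4
At P2 = 7: Q1 = 53 - 4*7 = 25
Exy = (dQ1/dP2)(P2/Q1) = -4 * 7 / 25 = -28/25
Since Exy < 0, the goods are complements.

-28/25 (complements)


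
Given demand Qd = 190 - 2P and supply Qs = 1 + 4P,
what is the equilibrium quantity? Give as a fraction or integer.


First find equilibrium price:
190 - 2P = 1 + 4P
P* = 189/6 = 63/2
Then substitute into demand:
Q* = 190 - 2 * 63/2 = 127

127


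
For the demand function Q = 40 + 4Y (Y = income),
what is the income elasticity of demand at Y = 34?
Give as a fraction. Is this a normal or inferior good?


dQ/dY = 4
At Y = 34: Q = 40 + 4*34 = 176
Ey = (dQ/dY)(Y/Q) = 4 * 34 / 176 = 17/22
Since Ey > 0, this is a normal good.

17/22 (normal good)


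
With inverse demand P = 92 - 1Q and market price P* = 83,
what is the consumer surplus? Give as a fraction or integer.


Maximum willingness to pay (at Q=0): P_max = 92
Quantity demanded at P* = 83:
Q* = (92 - 83)/1 = 9
CS = (1/2) * Q* * (P_max - P*)
CS = (1/2) * 9 * (92 - 83)
CS = (1/2) * 9 * 9 = 81/2

81/2


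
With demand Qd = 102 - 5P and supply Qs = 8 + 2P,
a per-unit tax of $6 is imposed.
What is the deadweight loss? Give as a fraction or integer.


Pre-tax equilibrium quantity: Q* = 244/7
Post-tax equilibrium quantity: Q_tax = 184/7
Reduction in quantity: Q* - Q_tax = 60/7
DWL = (1/2) * tax * (Q* - Q_tax)
DWL = (1/2) * 6 * 60/7 = 180/7

180/7


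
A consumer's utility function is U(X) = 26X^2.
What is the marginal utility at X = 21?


MU = dU/dX = 26*2*X^(2-1)
MU = 52*X^1
At X = 21:
MU = 52 * 21^1
MU = 52 * 21 = 1092

1092


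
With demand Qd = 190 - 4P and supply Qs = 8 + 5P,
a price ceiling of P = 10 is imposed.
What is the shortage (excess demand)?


At P = 10:
Qd = 190 - 4*10 = 150
Qs = 8 + 5*10 = 58
Shortage = Qd - Qs = 150 - 58 = 92

92


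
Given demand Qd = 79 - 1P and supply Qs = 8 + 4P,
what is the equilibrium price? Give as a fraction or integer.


At equilibrium, Qd = Qs.
79 - 1P = 8 + 4P
79 - 8 = 1P + 4P
71 = 5P
P* = 71/5 = 71/5

71/5


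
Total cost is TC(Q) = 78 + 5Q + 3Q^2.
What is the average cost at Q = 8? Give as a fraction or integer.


TC(8) = 78 + 5*8 + 3*8^2
TC(8) = 78 + 40 + 192 = 310
AC = TC/Q = 310/8 = 155/4

155/4


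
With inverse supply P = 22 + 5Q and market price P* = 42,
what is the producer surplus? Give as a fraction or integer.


Minimum supply price (at Q=0): P_min = 22
Quantity supplied at P* = 42:
Q* = (42 - 22)/5 = 4
PS = (1/2) * Q* * (P* - P_min)
PS = (1/2) * 4 * (42 - 22)
PS = (1/2) * 4 * 20 = 40

40


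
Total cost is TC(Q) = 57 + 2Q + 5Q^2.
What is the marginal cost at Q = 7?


MC = dTC/dQ = 2 + 2*5*Q
At Q = 7:
MC = 2 + 10*7
MC = 2 + 70 = 72

72


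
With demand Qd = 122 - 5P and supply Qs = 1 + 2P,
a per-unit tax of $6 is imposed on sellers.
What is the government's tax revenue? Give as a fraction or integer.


With tax on sellers, new supply: Qs' = 1 + 2(P - 6)
= 2P - 11
New equilibrium quantity:
Q_new = 27
Tax revenue = tax * Q_new = 6 * 27 = 162

162


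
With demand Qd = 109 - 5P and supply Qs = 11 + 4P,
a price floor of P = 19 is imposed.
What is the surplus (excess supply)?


At P = 19:
Qd = 109 - 5*19 = 14
Qs = 11 + 4*19 = 87
Surplus = Qs - Qd = 87 - 14 = 73

73


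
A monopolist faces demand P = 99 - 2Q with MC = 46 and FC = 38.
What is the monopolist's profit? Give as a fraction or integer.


MR = MC: 99 - 4Q = 46
Q* = 53/4
P* = 99 - 2*53/4 = 145/2
Profit = (P* - MC)*Q* - FC
= (145/2 - 46)*53/4 - 38
= 53/2*53/4 - 38
= 2809/8 - 38 = 2505/8

2505/8


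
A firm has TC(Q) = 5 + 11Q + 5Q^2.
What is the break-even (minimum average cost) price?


AC(Q) = 5/Q + 11 + 5Q
To minimize: dAC/dQ = -5/Q^2 + 5 = 0
Q^2 = 5/5 = 1
Q* = 1
Min AC = 5/1 + 11 + 5*1
Min AC = 5 + 11 + 5 = 21

21


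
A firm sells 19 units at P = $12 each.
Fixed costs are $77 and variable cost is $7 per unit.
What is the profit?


Total Revenue = P * Q = 12 * 19 = $228
Total Cost = FC + VC*Q = 77 + 7*19 = $210
Profit = TR - TC = 228 - 210 = $18

$18


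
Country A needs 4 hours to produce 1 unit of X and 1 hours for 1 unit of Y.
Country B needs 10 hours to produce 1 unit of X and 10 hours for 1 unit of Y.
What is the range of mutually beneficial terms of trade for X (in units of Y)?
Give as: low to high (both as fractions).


Opportunity cost of X for Country A = hours_X / hours_Y = 4/1 = 4 units of Y
Opportunity cost of X for Country B = hours_X / hours_Y = 10/10 = 1 units of Y
Terms of trade must be between the two opportunity costs.
Range: 1 to 4

1 to 4


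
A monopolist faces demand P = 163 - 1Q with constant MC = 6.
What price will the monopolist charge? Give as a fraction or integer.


MR = 163 - 2Q
Set MR = MC: 163 - 2Q = 6
Q* = 157/2
Substitute into demand:
P* = 163 - 1*157/2 = 169/2

169/2


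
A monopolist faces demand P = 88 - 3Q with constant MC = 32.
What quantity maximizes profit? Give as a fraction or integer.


TR = P*Q = (88 - 3Q)Q = 88Q - 3Q^2
MR = dTR/dQ = 88 - 6Q
Set MR = MC:
88 - 6Q = 32
56 = 6Q
Q* = 56/6 = 28/3

28/3


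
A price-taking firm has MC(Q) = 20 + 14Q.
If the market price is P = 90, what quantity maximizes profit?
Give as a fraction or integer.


In perfect competition, profit is maximized where P = MC.
90 = 20 + 14Q
70 = 14Q
Q* = 70/14 = 5

5


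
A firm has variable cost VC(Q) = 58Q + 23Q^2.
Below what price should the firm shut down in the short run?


AVC(Q) = VC(Q)/Q = 58 + 23Q
AVC is increasing in Q, so minimum AVC is at Q -> 0+.
Min AVC = 58
The firm should shut down if P < 58.

58


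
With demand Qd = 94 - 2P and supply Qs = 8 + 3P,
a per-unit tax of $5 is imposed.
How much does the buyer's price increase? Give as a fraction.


With a per-unit tax, the buyer's price increase depends on relative slopes.
Supply slope: d = 3, Demand slope: b = 2
Buyer's price increase = d * tax / (b + d)
= 3 * 5 / (2 + 3)
= 15 / 5 = 3

3


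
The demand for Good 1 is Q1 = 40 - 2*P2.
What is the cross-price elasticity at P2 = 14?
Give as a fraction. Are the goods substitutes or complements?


dQ1/dP2 = -2
At P2 = 14: Q1 = 40 - 2*14 = 12
Exy = (dQ1/dP2)(P2/Q1) = -2 * 14 / 12 = -7/3
Since Exy < 0, the goods are complements.

-7/3 (complements)


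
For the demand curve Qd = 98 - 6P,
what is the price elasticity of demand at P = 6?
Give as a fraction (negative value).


dQ/dP = -6
At P = 6: Q = 98 - 6*6 = 62
E = (dQ/dP)(P/Q) = (-6)(6/62) = -18/31

-18/31


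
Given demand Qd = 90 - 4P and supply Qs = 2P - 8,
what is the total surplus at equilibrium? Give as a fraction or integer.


Find equilibrium: 90 - 4P = 2P - 8
90 + 8 = 6P
P* = 98/6 = 49/3
Q* = 2*49/3 - 8 = 74/3
Inverse demand: P = 45/2 - Q/4, so P_max = 45/2
Inverse supply: P = 4 + Q/2, so P_min = 4
CS = (1/2) * 74/3 * (45/2 - 49/3) = 1369/18
PS = (1/2) * 74/3 * (49/3 - 4) = 1369/9
TS = CS + PS = 1369/18 + 1369/9 = 1369/6

1369/6


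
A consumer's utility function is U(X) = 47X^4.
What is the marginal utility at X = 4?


MU = dU/dX = 47*4*X^(4-1)
MU = 188*X^3
At X = 4:
MU = 188 * 4^3
MU = 188 * 64 = 12032

12032


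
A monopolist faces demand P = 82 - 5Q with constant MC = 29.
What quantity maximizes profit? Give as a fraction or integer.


TR = P*Q = (82 - 5Q)Q = 82Q - 5Q^2
MR = dTR/dQ = 82 - 10Q
Set MR = MC:
82 - 10Q = 29
53 = 10Q
Q* = 53/10 = 53/10

53/10


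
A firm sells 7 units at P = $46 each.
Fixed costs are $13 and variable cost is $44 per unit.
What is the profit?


Total Revenue = P * Q = 46 * 7 = $322
Total Cost = FC + VC*Q = 13 + 44*7 = $321
Profit = TR - TC = 322 - 321 = $1

$1


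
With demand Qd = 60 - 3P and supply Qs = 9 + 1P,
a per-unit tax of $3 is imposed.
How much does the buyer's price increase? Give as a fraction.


With a per-unit tax, the buyer's price increase depends on relative slopes.
Supply slope: d = 1, Demand slope: b = 3
Buyer's price increase = d * tax / (b + d)
= 1 * 3 / (3 + 1)
= 3 / 4 = 3/4

3/4


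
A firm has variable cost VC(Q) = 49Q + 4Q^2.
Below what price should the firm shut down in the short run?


AVC(Q) = VC(Q)/Q = 49 + 4Q
AVC is increasing in Q, so minimum AVC is at Q -> 0+.
Min AVC = 49
The firm should shut down if P < 49.

49


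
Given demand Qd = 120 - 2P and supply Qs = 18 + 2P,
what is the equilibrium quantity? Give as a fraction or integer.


First find equilibrium price:
120 - 2P = 18 + 2P
P* = 102/4 = 51/2
Then substitute into demand:
Q* = 120 - 2 * 51/2 = 69

69


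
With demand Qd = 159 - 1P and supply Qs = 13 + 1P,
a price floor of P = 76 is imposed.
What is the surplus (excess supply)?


At P = 76:
Qd = 159 - 1*76 = 83
Qs = 13 + 1*76 = 89
Surplus = Qs - Qd = 89 - 83 = 6

6


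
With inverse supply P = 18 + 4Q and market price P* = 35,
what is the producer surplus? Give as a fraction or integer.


Minimum supply price (at Q=0): P_min = 18
Quantity supplied at P* = 35:
Q* = (35 - 18)/4 = 17/4
PS = (1/2) * Q* * (P* - P_min)
PS = (1/2) * 17/4 * (35 - 18)
PS = (1/2) * 17/4 * 17 = 289/8

289/8


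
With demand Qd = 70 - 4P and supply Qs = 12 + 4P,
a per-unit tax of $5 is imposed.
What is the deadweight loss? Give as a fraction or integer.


Pre-tax equilibrium quantity: Q* = 41
Post-tax equilibrium quantity: Q_tax = 31
Reduction in quantity: Q* - Q_tax = 10
DWL = (1/2) * tax * (Q* - Q_tax)
DWL = (1/2) * 5 * 10 = 25

25


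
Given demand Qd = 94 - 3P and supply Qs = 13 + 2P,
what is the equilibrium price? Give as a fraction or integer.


At equilibrium, Qd = Qs.
94 - 3P = 13 + 2P
94 - 13 = 3P + 2P
81 = 5P
P* = 81/5 = 81/5

81/5


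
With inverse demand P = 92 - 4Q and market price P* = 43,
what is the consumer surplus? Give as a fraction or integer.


Maximum willingness to pay (at Q=0): P_max = 92
Quantity demanded at P* = 43:
Q* = (92 - 43)/4 = 49/4
CS = (1/2) * Q* * (P_max - P*)
CS = (1/2) * 49/4 * (92 - 43)
CS = (1/2) * 49/4 * 49 = 2401/8

2401/8


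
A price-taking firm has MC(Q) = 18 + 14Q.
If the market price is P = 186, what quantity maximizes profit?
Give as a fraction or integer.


In perfect competition, profit is maximized where P = MC.
186 = 18 + 14Q
168 = 14Q
Q* = 168/14 = 12

12


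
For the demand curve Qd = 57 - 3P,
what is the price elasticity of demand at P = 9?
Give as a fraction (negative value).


dQ/dP = -3
At P = 9: Q = 57 - 3*9 = 30
E = (dQ/dP)(P/Q) = (-3)(9/30) = -9/10

-9/10


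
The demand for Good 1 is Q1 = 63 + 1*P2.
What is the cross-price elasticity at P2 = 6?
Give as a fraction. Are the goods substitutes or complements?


dQ1/dP2 = 1
At P2 = 6: Q1 = 63 + 1*6 = 69
Exy = (dQ1/dP2)(P2/Q1) = 1 * 6 / 69 = 2/23
Since Exy > 0, the goods are substitutes.

2/23 (substitutes)


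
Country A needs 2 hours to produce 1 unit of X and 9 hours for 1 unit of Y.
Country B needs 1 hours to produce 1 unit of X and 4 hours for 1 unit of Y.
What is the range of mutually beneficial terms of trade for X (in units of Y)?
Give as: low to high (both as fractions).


Opportunity cost of X for Country A = hours_X / hours_Y = 2/9 = 2/9 units of Y
Opportunity cost of X for Country B = hours_X / hours_Y = 1/4 = 1/4 units of Y
Terms of trade must be between the two opportunity costs.
Range: 2/9 to 1/4

2/9 to 1/4


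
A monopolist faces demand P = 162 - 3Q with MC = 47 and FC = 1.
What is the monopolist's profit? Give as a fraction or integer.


MR = MC: 162 - 6Q = 47
Q* = 115/6
P* = 162 - 3*115/6 = 209/2
Profit = (P* - MC)*Q* - FC
= (209/2 - 47)*115/6 - 1
= 115/2*115/6 - 1
= 13225/12 - 1 = 13213/12

13213/12


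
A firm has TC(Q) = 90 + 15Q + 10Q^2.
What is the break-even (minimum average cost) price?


AC(Q) = 90/Q + 15 + 10Q
To minimize: dAC/dQ = -90/Q^2 + 10 = 0
Q^2 = 90/10 = 9
Q* = 3
Min AC = 90/3 + 15 + 10*3
Min AC = 30 + 15 + 30 = 75

75


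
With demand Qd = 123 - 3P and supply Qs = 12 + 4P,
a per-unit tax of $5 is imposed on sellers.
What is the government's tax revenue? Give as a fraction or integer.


With tax on sellers, new supply: Qs' = 12 + 4(P - 5)
= 4P - 8
New equilibrium quantity:
Q_new = 468/7
Tax revenue = tax * Q_new = 5 * 468/7 = 2340/7

2340/7


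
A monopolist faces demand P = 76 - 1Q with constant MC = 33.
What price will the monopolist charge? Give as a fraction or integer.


MR = 76 - 2Q
Set MR = MC: 76 - 2Q = 33
Q* = 43/2
Substitute into demand:
P* = 76 - 1*43/2 = 109/2

109/2


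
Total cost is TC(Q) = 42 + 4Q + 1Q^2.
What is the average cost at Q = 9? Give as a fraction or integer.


TC(9) = 42 + 4*9 + 1*9^2
TC(9) = 42 + 36 + 81 = 159
AC = TC/Q = 159/9 = 53/3

53/3


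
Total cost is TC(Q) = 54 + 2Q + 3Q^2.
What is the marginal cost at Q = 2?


MC = dTC/dQ = 2 + 2*3*Q
At Q = 2:
MC = 2 + 6*2
MC = 2 + 12 = 14

14


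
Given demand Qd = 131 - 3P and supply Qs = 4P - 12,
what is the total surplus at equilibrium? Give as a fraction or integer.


Find equilibrium: 131 - 3P = 4P - 12
131 + 12 = 7P
P* = 143/7 = 143/7
Q* = 4*143/7 - 12 = 488/7
Inverse demand: P = 131/3 - Q/3, so P_max = 131/3
Inverse supply: P = 3 + Q/4, so P_min = 3
CS = (1/2) * 488/7 * (131/3 - 143/7) = 119072/147
PS = (1/2) * 488/7 * (143/7 - 3) = 29768/49
TS = CS + PS = 119072/147 + 29768/49 = 29768/21

29768/21


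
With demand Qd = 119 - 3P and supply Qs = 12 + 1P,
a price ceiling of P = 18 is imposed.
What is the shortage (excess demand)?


At P = 18:
Qd = 119 - 3*18 = 65
Qs = 12 + 1*18 = 30
Shortage = Qd - Qs = 65 - 30 = 35

35


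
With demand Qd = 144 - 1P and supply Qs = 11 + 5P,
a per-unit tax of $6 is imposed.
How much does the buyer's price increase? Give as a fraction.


With a per-unit tax, the buyer's price increase depends on relative slopes.
Supply slope: d = 5, Demand slope: b = 1
Buyer's price increase = d * tax / (b + d)
= 5 * 6 / (1 + 5)
= 30 / 6 = 5

5


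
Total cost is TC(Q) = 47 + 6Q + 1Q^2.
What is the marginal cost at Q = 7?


MC = dTC/dQ = 6 + 2*1*Q
At Q = 7:
MC = 6 + 2*7
MC = 6 + 14 = 20

20


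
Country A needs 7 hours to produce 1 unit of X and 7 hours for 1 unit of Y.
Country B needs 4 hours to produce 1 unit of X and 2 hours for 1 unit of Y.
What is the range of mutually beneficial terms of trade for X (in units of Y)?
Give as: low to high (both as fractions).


Opportunity cost of X for Country A = hours_X / hours_Y = 7/7 = 1 units of Y
Opportunity cost of X for Country B = hours_X / hours_Y = 4/2 = 2 units of Y
Terms of trade must be between the two opportunity costs.
Range: 1 to 2

1 to 2


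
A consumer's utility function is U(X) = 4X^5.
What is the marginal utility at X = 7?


MU = dU/dX = 4*5*X^(5-1)
MU = 20*X^4
At X = 7:
MU = 20 * 7^4
MU = 20 * 2401 = 48020

48020


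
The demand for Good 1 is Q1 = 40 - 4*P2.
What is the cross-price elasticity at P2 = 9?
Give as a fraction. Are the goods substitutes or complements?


dQ1/dP2 = -4
At P2 = 9: Q1 = 40 - 4*9 = 4
Exy = (dQ1/dP2)(P2/Q1) = -4 * 9 / 4 = -9
Since Exy < 0, the goods are complements.

-9 (complements)


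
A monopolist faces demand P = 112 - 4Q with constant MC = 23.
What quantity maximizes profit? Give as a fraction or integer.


TR = P*Q = (112 - 4Q)Q = 112Q - 4Q^2
MR = dTR/dQ = 112 - 8Q
Set MR = MC:
112 - 8Q = 23
89 = 8Q
Q* = 89/8 = 89/8

89/8


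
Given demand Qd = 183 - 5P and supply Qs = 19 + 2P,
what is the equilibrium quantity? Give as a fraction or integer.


First find equilibrium price:
183 - 5P = 19 + 2P
P* = 164/7 = 164/7
Then substitute into demand:
Q* = 183 - 5 * 164/7 = 461/7

461/7
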